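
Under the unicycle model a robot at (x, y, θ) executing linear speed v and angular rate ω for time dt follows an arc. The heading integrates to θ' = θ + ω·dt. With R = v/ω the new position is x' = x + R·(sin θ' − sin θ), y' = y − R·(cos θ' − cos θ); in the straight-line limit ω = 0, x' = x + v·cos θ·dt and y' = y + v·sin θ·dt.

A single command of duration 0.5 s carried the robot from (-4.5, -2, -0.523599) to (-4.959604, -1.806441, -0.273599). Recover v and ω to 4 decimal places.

v = -1.0000, ω = 0.5000

Δθ = -0.273599 − -0.523599 = 0.250000
ω = Δθ/dt = 0.250000/0.5 = 0.5000
R = Δx/(sin θ' − sin θ) = -2.0000
v = R·ω = -2.0000·0.5000 = -1.0000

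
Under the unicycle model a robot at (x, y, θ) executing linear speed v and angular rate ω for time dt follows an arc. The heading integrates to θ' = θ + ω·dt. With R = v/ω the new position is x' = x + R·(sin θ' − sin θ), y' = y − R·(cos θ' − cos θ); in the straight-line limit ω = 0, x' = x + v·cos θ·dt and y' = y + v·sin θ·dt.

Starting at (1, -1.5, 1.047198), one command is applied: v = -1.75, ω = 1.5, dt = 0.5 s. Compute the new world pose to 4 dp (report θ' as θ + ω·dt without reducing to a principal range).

(0.8735, -2.3452, 1.7972)

θ' = 1.0472 + 1.5·0.5 = 1.7972
R = v/ω = -1.75/1.5 = -1.1667
x' = 1 + -1.1667·(sin 1.7972 − sin 1.0472) = 0.8735
y' = -1.5 − -1.1667·(cos 1.7972 − cos 1.0472) = -2.3452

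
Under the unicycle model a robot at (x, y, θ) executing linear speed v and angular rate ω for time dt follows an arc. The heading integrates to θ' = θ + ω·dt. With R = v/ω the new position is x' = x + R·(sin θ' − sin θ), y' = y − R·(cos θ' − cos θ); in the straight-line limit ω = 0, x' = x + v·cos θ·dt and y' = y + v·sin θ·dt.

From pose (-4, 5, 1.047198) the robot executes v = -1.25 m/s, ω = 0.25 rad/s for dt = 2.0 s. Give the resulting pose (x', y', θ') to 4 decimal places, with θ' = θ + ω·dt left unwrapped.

θ' = 1.0472 + 0.25·2.0 = 1.5472
R = v/ω = -1.25/0.25 = -5.0000
x' = -4 + -5.0000·(sin 1.5472 − sin 1.0472) = -4.6685
y' = 5 − -5.0000·(cos 1.5472 − cos 1.0472) = 2.6180

(-4.6685, 2.6180, 1.5472)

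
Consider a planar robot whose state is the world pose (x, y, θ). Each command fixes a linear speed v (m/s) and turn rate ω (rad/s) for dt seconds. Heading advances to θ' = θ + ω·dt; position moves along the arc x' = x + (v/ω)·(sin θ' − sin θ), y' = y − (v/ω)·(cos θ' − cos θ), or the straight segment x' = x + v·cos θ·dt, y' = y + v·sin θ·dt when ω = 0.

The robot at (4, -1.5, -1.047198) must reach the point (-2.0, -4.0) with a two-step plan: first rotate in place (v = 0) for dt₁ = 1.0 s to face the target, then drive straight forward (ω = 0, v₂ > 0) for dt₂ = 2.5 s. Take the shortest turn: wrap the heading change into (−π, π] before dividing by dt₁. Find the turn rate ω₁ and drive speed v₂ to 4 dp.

heading to target = atan2(-4−-1.5, -2−4) = -2.7468
Δθ = wrap(-2.7468 − -1.0472) = -1.6996; ω₁ = Δθ/dt₁ = -1.6996
distance = √((-2−4)² + (-4−-1.5)²) = 6.5000; v₂ = distance/dt₂ = 2.6000

ω₁ = -1.6996, v₂ = 2.6000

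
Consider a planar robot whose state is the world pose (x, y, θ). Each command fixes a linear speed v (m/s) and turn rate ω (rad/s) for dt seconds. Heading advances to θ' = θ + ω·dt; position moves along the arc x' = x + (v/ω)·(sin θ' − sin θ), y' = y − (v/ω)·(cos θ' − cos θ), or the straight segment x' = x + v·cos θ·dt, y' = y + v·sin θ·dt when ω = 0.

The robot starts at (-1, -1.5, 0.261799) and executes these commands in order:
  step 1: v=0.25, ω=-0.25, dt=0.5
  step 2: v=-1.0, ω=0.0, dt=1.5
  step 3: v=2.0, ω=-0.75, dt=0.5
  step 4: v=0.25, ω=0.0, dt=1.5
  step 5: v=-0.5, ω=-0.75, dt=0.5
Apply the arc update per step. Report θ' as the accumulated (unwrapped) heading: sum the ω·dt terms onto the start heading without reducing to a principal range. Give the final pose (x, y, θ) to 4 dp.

(-1.2326, -1.7161, -0.6132)

step 1: θ'=0.1368 (R=-1.0000) → pose (-0.8776, -1.4753, 0.1368)
step 2: θ'=0.1368 (straight) → pose (-2.3635, -1.6798, 0.1368)
step 3: θ'=-0.2382 (R=-2.6667) → pose (-1.3707, -1.7302, -0.2382)
step 4: θ'=-0.2382 (straight) → pose (-1.0063, -1.8187, -0.2382)
step 5: θ'=-0.6132 (R=0.6667) → pose (-1.2326, -1.7161, -0.6132)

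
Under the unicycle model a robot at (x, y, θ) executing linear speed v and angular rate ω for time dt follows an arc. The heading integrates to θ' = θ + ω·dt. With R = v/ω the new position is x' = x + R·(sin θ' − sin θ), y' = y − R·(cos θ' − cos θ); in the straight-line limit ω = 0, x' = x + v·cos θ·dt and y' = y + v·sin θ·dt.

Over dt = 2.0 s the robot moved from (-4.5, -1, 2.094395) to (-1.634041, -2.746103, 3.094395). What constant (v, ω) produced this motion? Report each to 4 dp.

v = -1.7500, ω = 0.5000

Δθ = 3.094395 − 2.094395 = 1.000000
ω = Δθ/dt = 1.000000/2.0 = 0.5000
R = Δx/(sin θ' − sin θ) = -3.5000
v = R·ω = -3.5000·0.5000 = -1.7500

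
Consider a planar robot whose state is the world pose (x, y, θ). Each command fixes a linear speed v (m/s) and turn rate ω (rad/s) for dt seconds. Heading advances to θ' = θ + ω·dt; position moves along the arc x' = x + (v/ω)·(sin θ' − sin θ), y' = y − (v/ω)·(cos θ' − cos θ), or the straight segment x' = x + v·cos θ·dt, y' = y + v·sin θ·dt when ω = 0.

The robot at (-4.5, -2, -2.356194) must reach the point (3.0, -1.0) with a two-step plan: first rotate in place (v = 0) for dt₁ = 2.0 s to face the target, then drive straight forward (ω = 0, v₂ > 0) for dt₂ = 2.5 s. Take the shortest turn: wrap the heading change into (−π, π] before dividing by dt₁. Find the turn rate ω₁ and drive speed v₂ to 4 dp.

heading to target = atan2(-1−-2, 3−-4.5) = 0.1326
Δθ = wrap(0.1326 − -2.3562) = 2.4887; ω₁ = Δθ/dt₁ = 1.2444
distance = √((3−-4.5)² + (-1−-2)²) = 7.5664; v₂ = distance/dt₂ = 3.0265

ω₁ = 1.2444, v₂ = 3.0265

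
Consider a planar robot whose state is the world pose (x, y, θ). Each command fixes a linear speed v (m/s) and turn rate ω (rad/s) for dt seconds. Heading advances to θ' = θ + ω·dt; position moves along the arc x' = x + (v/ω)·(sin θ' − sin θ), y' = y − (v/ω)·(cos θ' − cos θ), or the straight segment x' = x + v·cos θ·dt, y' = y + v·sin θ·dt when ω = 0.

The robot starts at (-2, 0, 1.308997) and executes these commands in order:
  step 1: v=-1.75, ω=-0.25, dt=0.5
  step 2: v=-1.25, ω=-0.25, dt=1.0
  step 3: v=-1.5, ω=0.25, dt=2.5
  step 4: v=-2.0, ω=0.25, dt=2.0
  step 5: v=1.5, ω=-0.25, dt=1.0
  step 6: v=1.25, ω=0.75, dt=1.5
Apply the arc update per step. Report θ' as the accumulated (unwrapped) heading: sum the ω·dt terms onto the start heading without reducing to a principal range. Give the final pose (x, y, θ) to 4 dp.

(-4.9384, -6.6234, 2.9340)

step 1: θ'=1.1840 (R=7.0000) → pose (-2.2786, -0.8289, 1.1840)
step 2: θ'=0.9340 (R=5.0000) → pose (-2.8892, -1.9158, 0.9340)
step 3: θ'=1.5590 (R=-6.0000) → pose (-4.0648, -5.4128, 1.5590)
step 4: θ'=2.0590 (R=-8.0000) → pose (-3.1308, -9.2595, 2.0590)
step 5: θ'=1.8090 (R=-6.0000) → pose (-3.6623, -7.8610, 1.8090)
step 6: θ'=2.9340 (R=1.6667) → pose (-4.9384, -6.6234, 2.9340)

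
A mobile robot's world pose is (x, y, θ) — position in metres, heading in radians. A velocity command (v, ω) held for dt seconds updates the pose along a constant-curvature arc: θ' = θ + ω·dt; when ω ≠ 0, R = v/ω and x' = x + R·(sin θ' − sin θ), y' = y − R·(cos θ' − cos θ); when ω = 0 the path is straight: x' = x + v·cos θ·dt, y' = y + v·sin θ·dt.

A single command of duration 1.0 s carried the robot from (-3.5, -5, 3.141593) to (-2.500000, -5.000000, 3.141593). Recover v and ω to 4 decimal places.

Δθ = 3.141593 − 3.141593 = 0.000000
ω = Δθ/dt = 0.000000/1.0 = 0.0000
ω = 0 → v = (Δx·cos θ + Δy·sin θ)/dt = -1.0000

v = -1.0000, ω = 0.0000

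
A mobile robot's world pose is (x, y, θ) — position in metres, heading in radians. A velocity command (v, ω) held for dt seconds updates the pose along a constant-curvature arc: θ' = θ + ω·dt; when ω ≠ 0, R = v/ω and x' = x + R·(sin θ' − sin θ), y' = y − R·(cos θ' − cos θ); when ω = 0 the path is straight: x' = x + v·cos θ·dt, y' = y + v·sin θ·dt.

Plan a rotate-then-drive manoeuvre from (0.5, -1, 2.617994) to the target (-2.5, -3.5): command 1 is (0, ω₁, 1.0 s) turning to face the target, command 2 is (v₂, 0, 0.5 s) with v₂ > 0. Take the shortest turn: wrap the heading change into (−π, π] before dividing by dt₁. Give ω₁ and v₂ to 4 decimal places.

ω₁ = 1.2183, v₂ = 7.8102

heading to target = atan2(-3.5−-1, -2.5−0.5) = -2.4469
Δθ = wrap(-2.4469 − 2.6180) = 1.2183; ω₁ = Δθ/dt₁ = 1.2183
distance = √((-2.5−0.5)² + (-3.5−-1)²) = 3.9051; v₂ = distance/dt₂ = 7.8102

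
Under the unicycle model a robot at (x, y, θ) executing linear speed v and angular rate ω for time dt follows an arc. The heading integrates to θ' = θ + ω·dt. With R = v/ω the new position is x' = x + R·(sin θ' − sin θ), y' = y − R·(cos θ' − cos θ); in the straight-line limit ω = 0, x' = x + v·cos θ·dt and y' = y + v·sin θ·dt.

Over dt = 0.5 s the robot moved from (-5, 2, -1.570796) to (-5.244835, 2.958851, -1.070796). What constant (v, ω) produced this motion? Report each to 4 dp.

v = -2.0000, ω = 1.0000

Δθ = -1.070796 − -1.570796 = 0.500000
ω = Δθ/dt = 0.500000/0.5 = 1.0000
R = −Δy/(cos θ' − cos θ) = -2.0000
v = R·ω = -2.0000·1.0000 = -2.0000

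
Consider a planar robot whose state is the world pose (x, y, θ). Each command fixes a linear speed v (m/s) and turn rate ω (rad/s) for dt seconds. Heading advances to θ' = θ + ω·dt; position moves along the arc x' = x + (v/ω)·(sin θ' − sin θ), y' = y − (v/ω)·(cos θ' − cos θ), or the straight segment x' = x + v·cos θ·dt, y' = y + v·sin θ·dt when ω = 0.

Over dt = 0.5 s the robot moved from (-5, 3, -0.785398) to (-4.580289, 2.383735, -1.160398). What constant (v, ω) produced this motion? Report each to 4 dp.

Δθ = -1.160398 − -0.785398 = -0.375000
ω = Δθ/dt = -0.375000/0.5 = -0.7500
R = −Δy/(cos θ' − cos θ) = -2.0000
v = R·ω = -2.0000·-0.7500 = 1.5000

v = 1.5000, ω = -0.7500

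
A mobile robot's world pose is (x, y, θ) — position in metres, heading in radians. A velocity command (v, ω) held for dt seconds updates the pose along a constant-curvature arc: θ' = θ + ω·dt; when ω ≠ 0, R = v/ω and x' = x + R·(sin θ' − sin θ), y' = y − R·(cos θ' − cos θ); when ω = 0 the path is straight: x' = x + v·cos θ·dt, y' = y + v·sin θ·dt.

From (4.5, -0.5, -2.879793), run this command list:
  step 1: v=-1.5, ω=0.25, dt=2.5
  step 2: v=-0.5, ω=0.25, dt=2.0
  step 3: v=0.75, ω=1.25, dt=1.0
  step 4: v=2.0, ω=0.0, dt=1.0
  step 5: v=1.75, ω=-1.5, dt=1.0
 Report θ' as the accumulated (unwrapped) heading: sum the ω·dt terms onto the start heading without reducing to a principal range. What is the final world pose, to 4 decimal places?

step 1: θ'=-2.2548 (R=-6.0000) → pose (7.5974, 1.5042, -2.2548)
step 2: θ'=-1.7548 (R=-2.0000) → pose (8.0135, 2.4021, -1.7548)
step 3: θ'=-0.5048 (R=0.6000) → pose (8.3132, 1.7671, -0.5048)
step 4: θ'=-0.5048 (straight) → pose (10.0638, 0.7999, -0.5048)
step 5: θ'=-2.0048 (R=-1.1667) → pose (10.5581, -0.7119, -2.0048)

(10.5581, -0.7119, -2.0048)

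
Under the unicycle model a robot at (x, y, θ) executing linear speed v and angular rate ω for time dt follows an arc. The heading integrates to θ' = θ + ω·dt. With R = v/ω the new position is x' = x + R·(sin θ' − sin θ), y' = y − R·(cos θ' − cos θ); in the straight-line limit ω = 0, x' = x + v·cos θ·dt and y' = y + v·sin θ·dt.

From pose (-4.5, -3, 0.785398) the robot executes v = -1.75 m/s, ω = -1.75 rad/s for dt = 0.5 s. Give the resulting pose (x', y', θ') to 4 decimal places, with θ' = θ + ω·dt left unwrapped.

(-5.2966, -3.2889, -0.0896)

θ' = 0.7854 + -1.75·0.5 = -0.0896
R = v/ω = -1.75/-1.75 = 1.0000
x' = -4.5 + 1.0000·(sin -0.0896 − sin 0.7854) = -5.2966
y' = -3 − 1.0000·(cos -0.0896 − cos 0.7854) = -3.2889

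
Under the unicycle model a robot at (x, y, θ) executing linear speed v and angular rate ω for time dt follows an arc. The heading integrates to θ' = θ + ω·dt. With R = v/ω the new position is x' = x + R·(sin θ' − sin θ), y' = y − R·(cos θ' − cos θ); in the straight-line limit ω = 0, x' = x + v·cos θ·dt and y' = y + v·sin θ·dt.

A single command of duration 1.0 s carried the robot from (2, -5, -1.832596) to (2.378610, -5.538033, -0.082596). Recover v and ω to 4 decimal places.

Δθ = -0.082596 − -1.832596 = 1.750000
ω = Δθ/dt = 1.750000/1.0 = 1.7500
R = −Δy/(cos θ' − cos θ) = 0.4286
v = R·ω = 0.4286·1.7500 = 0.7500

v = 0.7500, ω = 1.7500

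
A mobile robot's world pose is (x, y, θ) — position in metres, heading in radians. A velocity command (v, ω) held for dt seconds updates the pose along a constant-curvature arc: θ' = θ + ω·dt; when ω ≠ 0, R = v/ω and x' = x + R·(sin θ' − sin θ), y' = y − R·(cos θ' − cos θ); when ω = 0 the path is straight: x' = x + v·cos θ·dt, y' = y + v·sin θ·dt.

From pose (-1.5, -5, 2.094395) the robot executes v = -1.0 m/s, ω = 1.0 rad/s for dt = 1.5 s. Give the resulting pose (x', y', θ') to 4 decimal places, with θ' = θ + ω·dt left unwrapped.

(-0.1965, -5.3992, 3.5944)

θ' = 2.0944 + 1.0·1.5 = 3.5944
R = v/ω = -1.0/1.0 = -1.0000
x' = -1.5 + -1.0000·(sin 3.5944 − sin 2.0944) = -0.1965
y' = -5 − -1.0000·(cos 3.5944 − cos 2.0944) = -5.3992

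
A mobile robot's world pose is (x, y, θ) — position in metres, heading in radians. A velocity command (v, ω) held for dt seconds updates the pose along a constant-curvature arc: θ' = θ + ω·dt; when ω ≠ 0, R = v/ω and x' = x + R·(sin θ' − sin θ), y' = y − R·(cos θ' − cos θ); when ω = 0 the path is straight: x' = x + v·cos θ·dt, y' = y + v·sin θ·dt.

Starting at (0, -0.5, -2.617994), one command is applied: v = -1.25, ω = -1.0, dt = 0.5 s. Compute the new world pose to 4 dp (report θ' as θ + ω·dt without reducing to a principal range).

θ' = -2.6180 + -1.0·0.5 = -3.1180
R = v/ω = -1.25/-1.0 = 1.2500
x' = 0 + 1.2500·(sin -3.1180 − sin -2.6180) = 0.5955
y' = -0.5 − 1.2500·(cos -3.1180 − cos -2.6180) = -0.3329

(0.5955, -0.3329, -3.1180)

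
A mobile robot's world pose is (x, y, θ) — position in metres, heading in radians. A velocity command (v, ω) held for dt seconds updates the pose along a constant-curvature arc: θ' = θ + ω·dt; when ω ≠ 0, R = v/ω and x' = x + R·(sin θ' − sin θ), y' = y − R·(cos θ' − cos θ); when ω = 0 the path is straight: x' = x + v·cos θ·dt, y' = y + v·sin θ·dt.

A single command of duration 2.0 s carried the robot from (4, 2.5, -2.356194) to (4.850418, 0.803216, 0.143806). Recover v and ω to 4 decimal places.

Δθ = 0.143806 − -2.356194 = 2.500000
ω = Δθ/dt = 2.500000/2.0 = 1.2500
R = −Δy/(cos θ' − cos θ) = 1.0000
v = R·ω = 1.0000·1.2500 = 1.2500

v = 1.2500, ω = 1.2500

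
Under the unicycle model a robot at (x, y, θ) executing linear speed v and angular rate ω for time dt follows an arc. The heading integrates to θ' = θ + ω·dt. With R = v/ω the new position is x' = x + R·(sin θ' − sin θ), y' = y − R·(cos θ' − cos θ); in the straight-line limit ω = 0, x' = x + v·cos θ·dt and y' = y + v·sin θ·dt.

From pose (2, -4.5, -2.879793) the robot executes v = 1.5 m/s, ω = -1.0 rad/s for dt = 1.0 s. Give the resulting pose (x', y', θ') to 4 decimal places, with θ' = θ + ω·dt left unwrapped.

(0.6023, -4.1606, -3.8798)

θ' = -2.8798 + -1.0·1.0 = -3.8798
R = v/ω = 1.5/-1.0 = -1.5000
x' = 2 + -1.5000·(sin -3.8798 − sin -2.8798) = 0.6023
y' = -4.5 − -1.5000·(cos -3.8798 − cos -2.8798) = -4.1606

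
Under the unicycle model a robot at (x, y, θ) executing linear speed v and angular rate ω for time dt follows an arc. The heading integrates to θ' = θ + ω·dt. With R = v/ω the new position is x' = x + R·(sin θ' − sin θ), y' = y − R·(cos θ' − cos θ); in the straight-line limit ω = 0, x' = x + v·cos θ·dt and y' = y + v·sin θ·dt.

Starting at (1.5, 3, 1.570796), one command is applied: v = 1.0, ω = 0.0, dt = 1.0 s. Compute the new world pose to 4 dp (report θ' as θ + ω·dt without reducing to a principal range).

θ' = 1.5708 + 0.0·1.0 = 1.5708
ω = 0 → straight: x' = 1.5 + 1.0·cos(1.5708)·1.0 = 1.5000
y' = 3 + 1.0·sin(1.5708)·1.0 = 4.0000

(1.5000, 4.0000, 1.5708)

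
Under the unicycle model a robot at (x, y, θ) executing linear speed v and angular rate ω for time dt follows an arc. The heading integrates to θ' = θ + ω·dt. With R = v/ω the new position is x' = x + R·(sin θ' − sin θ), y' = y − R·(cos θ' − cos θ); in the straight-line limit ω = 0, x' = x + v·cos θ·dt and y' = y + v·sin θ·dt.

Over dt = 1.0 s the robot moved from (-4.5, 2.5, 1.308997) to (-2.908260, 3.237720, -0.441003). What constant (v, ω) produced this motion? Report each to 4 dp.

v = 2.0000, ω = -1.7500

Δθ = -0.441003 − 1.308997 = -1.750000
ω = Δθ/dt = -1.750000/1.0 = -1.7500
R = Δx/(sin θ' − sin θ) = -1.1429
v = R·ω = -1.1429·-1.7500 = 2.0000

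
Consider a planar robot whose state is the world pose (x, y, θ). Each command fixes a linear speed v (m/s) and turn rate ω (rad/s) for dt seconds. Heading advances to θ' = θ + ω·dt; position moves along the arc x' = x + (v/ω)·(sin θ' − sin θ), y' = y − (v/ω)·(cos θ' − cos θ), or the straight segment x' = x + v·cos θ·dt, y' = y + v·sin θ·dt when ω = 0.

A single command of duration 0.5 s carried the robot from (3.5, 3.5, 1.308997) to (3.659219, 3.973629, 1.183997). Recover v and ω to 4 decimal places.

Δθ = 1.183997 − 1.308997 = -0.125000
ω = Δθ/dt = -0.125000/0.5 = -0.2500
R = −Δy/(cos θ' − cos θ) = -4.0000
v = R·ω = -4.0000·-0.2500 = 1.0000

v = 1.0000, ω = -0.2500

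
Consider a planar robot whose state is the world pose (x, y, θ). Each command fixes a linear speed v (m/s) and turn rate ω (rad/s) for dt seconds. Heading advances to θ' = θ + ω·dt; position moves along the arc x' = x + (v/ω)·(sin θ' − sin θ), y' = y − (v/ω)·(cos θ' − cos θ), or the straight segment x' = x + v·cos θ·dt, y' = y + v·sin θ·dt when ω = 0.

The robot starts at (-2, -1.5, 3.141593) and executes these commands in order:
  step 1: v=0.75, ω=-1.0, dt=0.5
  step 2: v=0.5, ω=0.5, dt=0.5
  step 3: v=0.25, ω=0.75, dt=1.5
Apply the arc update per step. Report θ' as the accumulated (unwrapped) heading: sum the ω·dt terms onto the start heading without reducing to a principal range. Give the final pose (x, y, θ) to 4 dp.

step 1: θ'=2.6416 (R=-0.7500) → pose (-2.3596, -1.4082, 2.6416)
step 2: θ'=2.8916 (R=1.0000) → pose (-2.5916, -1.3169, 2.8916)
step 3: θ'=4.0166 (R=0.3333) → pose (-2.9299, -1.4262, 4.0166)

(-2.9299, -1.4262, 4.0166)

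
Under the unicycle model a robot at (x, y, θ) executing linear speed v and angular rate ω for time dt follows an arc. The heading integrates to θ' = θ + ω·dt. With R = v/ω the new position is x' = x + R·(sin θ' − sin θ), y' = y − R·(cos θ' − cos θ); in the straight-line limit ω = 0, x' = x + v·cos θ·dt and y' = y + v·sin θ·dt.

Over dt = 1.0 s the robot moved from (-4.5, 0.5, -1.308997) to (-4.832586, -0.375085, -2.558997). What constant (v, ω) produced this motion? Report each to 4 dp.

Δθ = -2.558997 − -1.308997 = -1.250000
ω = Δθ/dt = -1.250000/1.0 = -1.2500
R = −Δy/(cos θ' − cos θ) = -0.8000
v = R·ω = -0.8000·-1.2500 = 1.0000

v = 1.0000, ω = -1.2500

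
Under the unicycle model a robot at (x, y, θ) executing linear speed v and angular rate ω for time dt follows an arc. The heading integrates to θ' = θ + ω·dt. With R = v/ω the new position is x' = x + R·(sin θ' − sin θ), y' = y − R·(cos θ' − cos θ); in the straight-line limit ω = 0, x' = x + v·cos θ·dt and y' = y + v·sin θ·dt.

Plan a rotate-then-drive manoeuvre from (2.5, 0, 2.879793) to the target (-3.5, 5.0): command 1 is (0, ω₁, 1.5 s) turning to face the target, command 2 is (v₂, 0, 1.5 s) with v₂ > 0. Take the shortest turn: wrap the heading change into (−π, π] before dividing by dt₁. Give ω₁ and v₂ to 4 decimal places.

ω₁ = -0.2886, v₂ = 5.2068

heading to target = atan2(5−0, -3.5−2.5) = 2.4469
Δθ = wrap(2.4469 − 2.8798) = -0.4329; ω₁ = Δθ/dt₁ = -0.2886
distance = √((-3.5−2.5)² + (5−0)²) = 7.8102; v₂ = distance/dt₂ = 5.2068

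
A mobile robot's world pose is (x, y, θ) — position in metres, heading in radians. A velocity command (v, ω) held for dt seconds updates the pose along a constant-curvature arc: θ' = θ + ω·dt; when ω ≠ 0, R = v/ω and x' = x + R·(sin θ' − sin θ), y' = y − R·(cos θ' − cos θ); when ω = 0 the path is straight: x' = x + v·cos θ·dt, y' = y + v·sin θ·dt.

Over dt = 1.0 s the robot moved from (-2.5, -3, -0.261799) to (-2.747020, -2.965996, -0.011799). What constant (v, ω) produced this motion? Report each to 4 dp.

v = -0.2500, ω = 0.2500

Δθ = -0.011799 − -0.261799 = 0.250000
ω = Δθ/dt = 0.250000/1.0 = 0.2500
R = Δx/(sin θ' − sin θ) = -1.0000
v = R·ω = -1.0000·0.2500 = -0.2500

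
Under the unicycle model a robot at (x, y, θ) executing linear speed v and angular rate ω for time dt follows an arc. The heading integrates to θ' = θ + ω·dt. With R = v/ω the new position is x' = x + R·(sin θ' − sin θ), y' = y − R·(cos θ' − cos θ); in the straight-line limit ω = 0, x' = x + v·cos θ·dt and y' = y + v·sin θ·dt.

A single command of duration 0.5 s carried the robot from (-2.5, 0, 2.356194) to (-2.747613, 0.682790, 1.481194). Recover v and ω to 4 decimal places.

Δθ = 1.481194 − 2.356194 = -0.875000
ω = Δθ/dt = -0.875000/0.5 = -1.7500
R = −Δy/(cos θ' − cos θ) = -0.8571
v = R·ω = -0.8571·-1.7500 = 1.5000

v = 1.5000, ω = -1.7500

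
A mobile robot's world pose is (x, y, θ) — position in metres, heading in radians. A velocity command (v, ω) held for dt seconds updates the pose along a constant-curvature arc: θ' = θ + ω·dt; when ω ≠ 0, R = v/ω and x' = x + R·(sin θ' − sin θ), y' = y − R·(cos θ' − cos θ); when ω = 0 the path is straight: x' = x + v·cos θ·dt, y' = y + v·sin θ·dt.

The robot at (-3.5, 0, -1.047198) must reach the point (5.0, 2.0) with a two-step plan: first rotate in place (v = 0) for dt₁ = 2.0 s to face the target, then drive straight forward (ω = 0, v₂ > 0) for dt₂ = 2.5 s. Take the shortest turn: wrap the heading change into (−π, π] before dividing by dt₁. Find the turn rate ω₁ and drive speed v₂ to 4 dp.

ω₁ = 0.6391, v₂ = 3.4928

heading to target = atan2(2−0, 5−-3.5) = 0.2311
Δθ = wrap(0.2311 − -1.0472) = 1.2783; ω₁ = Δθ/dt₁ = 0.6391
distance = √((5−-3.5)² + (2−0)²) = 8.7321; v₂ = distance/dt₂ = 3.4928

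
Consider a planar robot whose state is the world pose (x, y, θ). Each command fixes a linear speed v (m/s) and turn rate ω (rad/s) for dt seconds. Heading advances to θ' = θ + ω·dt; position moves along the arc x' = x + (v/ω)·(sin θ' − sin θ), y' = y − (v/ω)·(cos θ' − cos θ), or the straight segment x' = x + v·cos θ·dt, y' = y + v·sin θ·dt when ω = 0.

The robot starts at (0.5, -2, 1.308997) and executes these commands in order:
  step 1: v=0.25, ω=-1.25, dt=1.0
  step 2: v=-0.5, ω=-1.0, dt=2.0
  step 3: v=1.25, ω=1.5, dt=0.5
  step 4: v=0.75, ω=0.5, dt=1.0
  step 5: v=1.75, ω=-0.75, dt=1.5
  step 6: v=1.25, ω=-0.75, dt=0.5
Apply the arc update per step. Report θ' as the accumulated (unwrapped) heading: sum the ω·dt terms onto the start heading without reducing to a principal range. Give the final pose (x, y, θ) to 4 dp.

(1.1418, -5.3109, -2.1910)

step 1: θ'=0.0590 (R=-0.2000) → pose (0.6814, -1.8521, 0.0590)
step 2: θ'=-1.9410 (R=0.5000) → pose (0.1858, -1.1721, -1.9410)
step 3: θ'=-1.1910 (R=0.8333) → pose (0.1887, -1.7825, -1.1910)
step 4: θ'=-0.6910 (R=1.5000) → pose (0.6259, -2.3823, -0.6910)
step 5: θ'=-1.8160 (R=-2.3333) → pose (1.4023, -4.7469, -1.8160)
step 6: θ'=-2.1910 (R=-1.6667) → pose (1.1418, -5.3109, -2.1910)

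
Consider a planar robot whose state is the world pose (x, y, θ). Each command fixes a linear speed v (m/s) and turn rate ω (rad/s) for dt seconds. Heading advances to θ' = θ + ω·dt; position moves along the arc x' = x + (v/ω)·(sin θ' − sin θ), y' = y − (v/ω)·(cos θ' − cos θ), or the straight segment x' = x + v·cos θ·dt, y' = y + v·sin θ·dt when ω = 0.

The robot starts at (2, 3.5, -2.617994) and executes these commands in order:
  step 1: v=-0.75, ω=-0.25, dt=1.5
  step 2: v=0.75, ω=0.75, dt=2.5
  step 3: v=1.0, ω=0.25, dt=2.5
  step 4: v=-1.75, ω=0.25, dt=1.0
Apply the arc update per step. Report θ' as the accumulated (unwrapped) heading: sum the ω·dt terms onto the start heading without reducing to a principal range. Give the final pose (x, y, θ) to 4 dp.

(2.3799, 1.2966, -0.2430)

step 1: θ'=-2.9930 (R=3.0000) → pose (3.0558, 3.8689, -2.9930)
step 2: θ'=-1.1180 (R=1.0000) → pose (2.3047, 2.4424, -1.1180)
step 3: θ'=-0.4930 (R=4.0000) → pose (4.0085, 0.6687, -0.4930)
step 4: θ'=-0.2430 (R=-7.0000) → pose (2.3799, 1.2966, -0.2430)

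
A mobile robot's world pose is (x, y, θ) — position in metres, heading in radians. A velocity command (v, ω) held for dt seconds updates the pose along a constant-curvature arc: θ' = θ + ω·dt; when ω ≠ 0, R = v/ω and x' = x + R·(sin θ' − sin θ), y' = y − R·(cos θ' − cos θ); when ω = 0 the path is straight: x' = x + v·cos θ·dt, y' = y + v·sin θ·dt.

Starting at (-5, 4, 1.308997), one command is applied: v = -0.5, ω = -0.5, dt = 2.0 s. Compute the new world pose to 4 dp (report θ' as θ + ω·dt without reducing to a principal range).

θ' = 1.3090 + -0.5·2.0 = 0.3090
R = v/ω = -0.5/-0.5 = 1.0000
x' = -5 + 1.0000·(sin 0.3090 − sin 1.3090) = -5.6618
y' = 4 − 1.0000·(cos 0.3090 − cos 1.3090) = 3.3062

(-5.6618, 3.3062, 0.3090)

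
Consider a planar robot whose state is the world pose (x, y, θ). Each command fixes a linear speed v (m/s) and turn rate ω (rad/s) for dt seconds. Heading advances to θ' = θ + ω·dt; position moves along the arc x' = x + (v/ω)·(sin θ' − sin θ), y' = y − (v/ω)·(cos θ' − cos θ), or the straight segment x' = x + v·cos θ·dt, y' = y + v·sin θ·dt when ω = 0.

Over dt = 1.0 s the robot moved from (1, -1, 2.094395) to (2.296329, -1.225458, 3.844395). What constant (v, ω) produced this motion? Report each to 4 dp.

Δθ = 3.844395 − 2.094395 = 1.750000
ω = Δθ/dt = 1.750000/1.0 = 1.7500
R = Δx/(sin θ' − sin θ) = -0.8571
v = R·ω = -0.8571·1.7500 = -1.5000

v = -1.5000, ω = 1.7500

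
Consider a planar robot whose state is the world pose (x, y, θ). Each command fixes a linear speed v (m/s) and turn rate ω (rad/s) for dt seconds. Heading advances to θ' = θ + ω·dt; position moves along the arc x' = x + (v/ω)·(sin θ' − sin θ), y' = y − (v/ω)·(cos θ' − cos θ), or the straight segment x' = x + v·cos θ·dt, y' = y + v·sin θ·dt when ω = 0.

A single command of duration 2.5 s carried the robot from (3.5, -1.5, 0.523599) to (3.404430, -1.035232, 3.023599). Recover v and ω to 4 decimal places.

v = 0.2500, ω = 1.0000

Δθ = 3.023599 − 0.523599 = 2.500000
ω = Δθ/dt = 2.500000/2.5 = 1.0000
R = −Δy/(cos θ' − cos θ) = 0.2500
v = R·ω = 0.2500·1.0000 = 0.2500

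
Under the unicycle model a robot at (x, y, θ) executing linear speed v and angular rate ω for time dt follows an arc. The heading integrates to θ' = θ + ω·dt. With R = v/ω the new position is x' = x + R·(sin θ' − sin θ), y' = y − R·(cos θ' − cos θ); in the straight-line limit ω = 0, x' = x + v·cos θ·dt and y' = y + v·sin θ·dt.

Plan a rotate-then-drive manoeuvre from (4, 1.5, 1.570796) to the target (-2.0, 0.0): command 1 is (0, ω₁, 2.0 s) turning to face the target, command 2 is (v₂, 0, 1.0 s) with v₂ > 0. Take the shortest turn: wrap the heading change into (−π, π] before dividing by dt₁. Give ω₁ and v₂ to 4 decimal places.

ω₁ = 0.9079, v₂ = 6.1847

heading to target = atan2(0−1.5, -2−4) = -2.8966
Δθ = wrap(-2.8966 − 1.5708) = 1.8158; ω₁ = Δθ/dt₁ = 0.9079
distance = √((-2−4)² + (0−1.5)²) = 6.1847; v₂ = distance/dt₂ = 6.1847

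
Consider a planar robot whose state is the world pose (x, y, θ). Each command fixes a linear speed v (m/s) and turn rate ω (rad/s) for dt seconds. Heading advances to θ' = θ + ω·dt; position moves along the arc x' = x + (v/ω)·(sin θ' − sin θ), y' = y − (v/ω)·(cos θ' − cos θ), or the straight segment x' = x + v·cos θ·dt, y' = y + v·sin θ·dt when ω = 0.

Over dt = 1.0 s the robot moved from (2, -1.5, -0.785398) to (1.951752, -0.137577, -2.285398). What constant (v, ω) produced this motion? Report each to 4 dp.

Δθ = -2.285398 − -0.785398 = -1.500000
ω = Δθ/dt = -1.500000/1.0 = -1.5000
R = −Δy/(cos θ' − cos θ) = 1.0000
v = R·ω = 1.0000·-1.5000 = -1.5000

v = -1.5000, ω = -1.5000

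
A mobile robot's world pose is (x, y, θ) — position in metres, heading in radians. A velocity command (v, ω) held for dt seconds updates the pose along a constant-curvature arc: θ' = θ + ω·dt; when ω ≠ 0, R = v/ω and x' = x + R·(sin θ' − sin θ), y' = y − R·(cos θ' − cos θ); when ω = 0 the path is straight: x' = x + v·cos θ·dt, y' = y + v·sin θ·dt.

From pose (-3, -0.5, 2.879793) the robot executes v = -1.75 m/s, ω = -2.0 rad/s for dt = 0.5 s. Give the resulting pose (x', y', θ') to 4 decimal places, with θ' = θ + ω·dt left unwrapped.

θ' = 2.8798 + -2.0·0.5 = 1.8798
R = v/ω = -1.75/-2.0 = 0.8750
x' = -3 + 0.8750·(sin 1.8798 − sin 2.8798) = -2.3929
y' = -0.5 − 0.8750·(cos 1.8798 − cos 2.8798) = -1.0791

(-2.3929, -1.0791, 1.8798)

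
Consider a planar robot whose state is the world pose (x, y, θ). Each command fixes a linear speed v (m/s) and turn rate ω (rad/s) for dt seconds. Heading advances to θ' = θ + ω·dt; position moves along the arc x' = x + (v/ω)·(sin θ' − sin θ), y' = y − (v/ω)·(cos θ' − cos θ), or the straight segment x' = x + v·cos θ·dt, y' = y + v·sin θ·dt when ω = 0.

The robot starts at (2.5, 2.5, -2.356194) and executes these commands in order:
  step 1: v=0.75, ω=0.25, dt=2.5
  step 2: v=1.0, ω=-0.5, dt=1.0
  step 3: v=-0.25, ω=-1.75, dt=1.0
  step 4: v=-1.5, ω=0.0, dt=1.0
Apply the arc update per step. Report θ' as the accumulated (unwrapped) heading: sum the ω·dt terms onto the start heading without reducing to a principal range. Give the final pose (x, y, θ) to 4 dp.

(2.4858, -1.1584, -3.9812)

step 1: θ'=-1.7312 (R=3.0000) → pose (1.6598, 0.8578, -1.7312)
step 2: θ'=-2.2312 (R=-2.0000) → pose (1.2650, -0.0496, -2.2312)
step 3: θ'=-3.9812 (R=0.1429) → pose (1.4842, -0.0419, -3.9812)
step 4: θ'=-3.9812 (straight) → pose (2.4858, -1.1584, -3.9812)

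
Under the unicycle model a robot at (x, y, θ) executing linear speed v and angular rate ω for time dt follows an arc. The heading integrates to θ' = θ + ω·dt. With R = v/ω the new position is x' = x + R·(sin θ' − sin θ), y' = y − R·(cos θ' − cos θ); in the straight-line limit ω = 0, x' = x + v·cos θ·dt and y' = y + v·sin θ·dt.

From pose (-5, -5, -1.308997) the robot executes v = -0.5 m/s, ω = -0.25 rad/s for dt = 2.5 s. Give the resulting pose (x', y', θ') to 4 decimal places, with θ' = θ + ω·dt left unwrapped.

θ' = -1.3090 + -0.25·2.5 = -1.9340
R = v/ω = -0.5/-0.25 = 2.0000
x' = -5 + 2.0000·(sin -1.9340 − sin -1.3090) = -4.9377
y' = -5 − 2.0000·(cos -1.9340 − cos -1.3090) = -3.7718

(-4.9377, -3.7718, -1.9340)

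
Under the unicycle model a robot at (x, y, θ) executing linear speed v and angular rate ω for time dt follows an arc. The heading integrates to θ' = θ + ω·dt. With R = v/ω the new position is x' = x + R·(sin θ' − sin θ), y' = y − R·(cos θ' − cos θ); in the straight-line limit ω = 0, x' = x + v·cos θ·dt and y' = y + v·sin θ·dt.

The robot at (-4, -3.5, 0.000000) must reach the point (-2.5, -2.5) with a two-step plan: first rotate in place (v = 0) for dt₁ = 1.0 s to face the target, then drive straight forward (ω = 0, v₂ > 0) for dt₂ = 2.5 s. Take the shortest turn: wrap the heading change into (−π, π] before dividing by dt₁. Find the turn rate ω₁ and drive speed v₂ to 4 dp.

ω₁ = 0.5880, v₂ = 0.7211

heading to target = atan2(-2.5−-3.5, -2.5−-4) = 0.5880
Δθ = wrap(0.5880 − 0.0000) = 0.5880; ω₁ = Δθ/dt₁ = 0.5880
distance = √((-2.5−-4)² + (-2.5−-3.5)²) = 1.8028; v₂ = distance/dt₂ = 0.7211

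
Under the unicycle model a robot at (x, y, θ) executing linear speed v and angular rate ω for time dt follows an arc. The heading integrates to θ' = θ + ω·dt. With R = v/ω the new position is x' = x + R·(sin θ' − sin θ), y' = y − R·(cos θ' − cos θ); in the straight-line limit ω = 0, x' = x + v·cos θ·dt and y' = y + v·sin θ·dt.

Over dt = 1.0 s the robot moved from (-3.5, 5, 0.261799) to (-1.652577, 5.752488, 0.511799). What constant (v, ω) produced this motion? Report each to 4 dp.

v = 2.0000, ω = 0.2500

Δθ = 0.511799 − 0.261799 = 0.250000
ω = Δθ/dt = 0.250000/1.0 = 0.2500
R = Δx/(sin θ' − sin θ) = 8.0000
v = R·ω = 8.0000·0.2500 = 2.0000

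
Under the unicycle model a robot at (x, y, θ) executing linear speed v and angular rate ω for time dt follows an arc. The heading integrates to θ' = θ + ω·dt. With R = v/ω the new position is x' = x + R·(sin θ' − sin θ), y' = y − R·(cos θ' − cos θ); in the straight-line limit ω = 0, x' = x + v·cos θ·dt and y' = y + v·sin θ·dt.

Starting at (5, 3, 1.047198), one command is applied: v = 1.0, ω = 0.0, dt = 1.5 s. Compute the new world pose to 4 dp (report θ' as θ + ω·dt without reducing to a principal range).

(5.7500, 4.2990, 1.0472)

θ' = 1.0472 + 0.0·1.5 = 1.0472
ω = 0 → straight: x' = 5 + 1.0·cos(1.0472)·1.5 = 5.7500
y' = 3 + 1.0·sin(1.0472)·1.5 = 4.2990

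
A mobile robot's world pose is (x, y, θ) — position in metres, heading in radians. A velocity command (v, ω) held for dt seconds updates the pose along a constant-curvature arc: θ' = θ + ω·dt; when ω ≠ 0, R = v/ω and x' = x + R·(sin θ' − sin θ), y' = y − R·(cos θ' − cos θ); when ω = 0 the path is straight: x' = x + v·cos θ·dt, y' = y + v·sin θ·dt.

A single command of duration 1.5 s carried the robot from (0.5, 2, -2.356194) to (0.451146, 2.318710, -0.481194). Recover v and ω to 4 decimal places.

Δθ = -0.481194 − -2.356194 = 1.875000
ω = Δθ/dt = 1.875000/1.5 = 1.2500
R = −Δy/(cos θ' − cos θ) = -0.2000
v = R·ω = -0.2000·1.2500 = -0.2500

v = -0.2500, ω = 1.2500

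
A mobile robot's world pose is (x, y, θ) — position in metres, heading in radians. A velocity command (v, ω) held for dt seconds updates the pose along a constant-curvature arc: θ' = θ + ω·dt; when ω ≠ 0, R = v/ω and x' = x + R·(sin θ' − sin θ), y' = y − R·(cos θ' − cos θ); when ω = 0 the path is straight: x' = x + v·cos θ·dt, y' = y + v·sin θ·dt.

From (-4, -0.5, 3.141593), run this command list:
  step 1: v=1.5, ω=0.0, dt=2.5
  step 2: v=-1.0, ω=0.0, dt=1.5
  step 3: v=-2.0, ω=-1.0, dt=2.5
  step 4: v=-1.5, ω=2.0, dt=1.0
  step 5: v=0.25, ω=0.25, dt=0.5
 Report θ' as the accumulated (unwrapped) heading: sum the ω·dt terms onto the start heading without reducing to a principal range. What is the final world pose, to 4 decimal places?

(-5.0769, -5.3084, 2.7666)

step 1: θ'=3.1416 (straight) → pose (-7.7500, -0.5000, 3.1416)
step 2: θ'=3.1416 (straight) → pose (-6.2500, -0.5000, 3.1416)
step 3: θ'=0.6416 (R=2.0000) → pose (-5.0531, -4.1023, 0.6416)
step 4: θ'=2.6416 (R=-0.7500) → pose (-4.9638, -5.3613, 2.6416)
step 5: θ'=2.7666 (R=1.0000) → pose (-5.0769, -5.3084, 2.7666)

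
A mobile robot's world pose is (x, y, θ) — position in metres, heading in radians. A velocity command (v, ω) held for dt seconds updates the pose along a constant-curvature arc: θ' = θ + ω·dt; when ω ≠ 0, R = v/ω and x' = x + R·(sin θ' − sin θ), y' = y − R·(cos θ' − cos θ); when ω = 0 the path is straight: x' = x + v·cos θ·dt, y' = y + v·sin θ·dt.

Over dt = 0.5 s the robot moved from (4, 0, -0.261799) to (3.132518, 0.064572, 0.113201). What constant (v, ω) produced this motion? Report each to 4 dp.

v = -1.7500, ω = 0.7500

Δθ = 0.113201 − -0.261799 = 0.375000
ω = Δθ/dt = 0.375000/0.5 = 0.7500
R = Δx/(sin θ' − sin θ) = -2.3333
v = R·ω = -2.3333·0.7500 = -1.7500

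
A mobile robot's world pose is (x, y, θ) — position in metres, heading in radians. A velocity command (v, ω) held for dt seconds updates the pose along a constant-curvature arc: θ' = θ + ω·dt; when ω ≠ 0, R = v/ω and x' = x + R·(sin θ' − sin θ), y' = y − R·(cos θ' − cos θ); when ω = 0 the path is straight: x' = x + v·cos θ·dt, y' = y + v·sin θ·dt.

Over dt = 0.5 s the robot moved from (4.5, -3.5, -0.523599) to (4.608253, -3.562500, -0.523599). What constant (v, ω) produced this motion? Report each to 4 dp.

v = 0.2500, ω = 0.0000

Δθ = -0.523599 − -0.523599 = 0.000000
ω = Δθ/dt = 0.000000/0.5 = 0.0000
ω = 0 → v = (Δx·cos θ + Δy·sin θ)/dt = 0.2500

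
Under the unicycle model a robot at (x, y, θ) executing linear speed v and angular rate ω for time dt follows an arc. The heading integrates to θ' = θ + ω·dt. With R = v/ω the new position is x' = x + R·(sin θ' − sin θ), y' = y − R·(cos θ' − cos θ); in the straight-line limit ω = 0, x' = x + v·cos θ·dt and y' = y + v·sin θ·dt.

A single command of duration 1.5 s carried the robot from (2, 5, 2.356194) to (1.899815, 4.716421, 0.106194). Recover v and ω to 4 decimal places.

Δθ = 0.106194 − 2.356194 = -2.250000
ω = Δθ/dt = -2.250000/1.5 = -1.5000
R = −Δy/(cos θ' − cos θ) = 0.1667
v = R·ω = 0.1667·-1.5000 = -0.2500

v = -0.2500, ω = -1.5000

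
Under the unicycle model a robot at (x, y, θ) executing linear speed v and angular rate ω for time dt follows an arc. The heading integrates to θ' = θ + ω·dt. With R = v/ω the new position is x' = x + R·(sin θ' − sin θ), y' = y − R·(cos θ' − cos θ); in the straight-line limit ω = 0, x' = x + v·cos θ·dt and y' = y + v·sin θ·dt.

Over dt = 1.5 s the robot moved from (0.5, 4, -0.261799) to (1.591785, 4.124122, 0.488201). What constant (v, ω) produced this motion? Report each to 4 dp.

v = 0.7500, ω = 0.5000

Δθ = 0.488201 − -0.261799 = 0.750000
ω = Δθ/dt = 0.750000/1.5 = 0.5000
R = Δx/(sin θ' − sin θ) = 1.5000
v = R·ω = 1.5000·0.5000 = 0.7500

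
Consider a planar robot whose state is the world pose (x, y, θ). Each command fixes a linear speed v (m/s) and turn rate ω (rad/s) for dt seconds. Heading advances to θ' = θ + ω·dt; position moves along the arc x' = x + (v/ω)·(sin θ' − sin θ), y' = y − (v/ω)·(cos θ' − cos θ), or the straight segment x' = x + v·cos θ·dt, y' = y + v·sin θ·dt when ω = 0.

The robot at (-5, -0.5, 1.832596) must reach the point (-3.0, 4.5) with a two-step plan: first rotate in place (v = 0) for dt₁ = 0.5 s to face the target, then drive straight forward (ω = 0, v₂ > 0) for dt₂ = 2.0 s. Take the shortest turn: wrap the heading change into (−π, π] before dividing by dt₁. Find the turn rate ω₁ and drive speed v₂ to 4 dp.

ω₁ = -1.2846, v₂ = 2.6926

heading to target = atan2(4.5−-0.5, -3−-5) = 1.1903
Δθ = wrap(1.1903 − 1.8326) = -0.6423; ω₁ = Δθ/dt₁ = -1.2846
distance = √((-3−-5)² + (4.5−-0.5)²) = 5.3852; v₂ = distance/dt₂ = 2.6926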